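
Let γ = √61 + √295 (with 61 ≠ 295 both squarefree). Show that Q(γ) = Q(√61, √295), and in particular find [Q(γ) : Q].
[Q(γ) : Q] = 4 (equivalently, Q(γ) = Q(√61, √295))

Obviously Q(γ) ⊆ Q(√61, √295), and [Q(√61, √295):Q] = 4 (since 61, 295 are distinct squarefree integers > 1 with 17995 not a perfect square). To show equality we compute the minimal polynomial of γ. From γ = √61 + √295: γ^2 = 61 + 2√(17995) + 295 = 356 + 2√(17995), so γ^2 - 356 = 2√(17995); squaring, (γ^2 - 356)^2 = 4·17995, i.e. γ^4 - 712γ^2 + 126736 - 71980 = 0, i.e. γ^4 - 712γ^2 + 54756 = 0. So γ is a root of x^4 - 712x^2 + 54756. This polynomial is irreducible over Q: it has no rational root (each ±√61 ± √295 is irrational), and any factorization into two quadratics over Q would force √(17995) ∈ Q (pairing opposite roots) or √61, √295 ∈ Q (other pairings), all impossible. Hence [Q(γ):Q] = 4 = [Q(√61, √295):Q], so Q(γ) = Q(√61, √295).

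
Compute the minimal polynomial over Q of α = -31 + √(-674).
m_α(x) = x^2 + 62x + 1635

From α + 31 = √(-674), squaring gives (α + 31)^2 = -674, i.e. α^2 + 62α + 961 = -674, so α^2 + 62α + 1635 = 0. The discriminant of x^2 + 62x + 1635 is (62)^2 - 4·(1635) = 3844 - 6540 = -2696, and 4·(-674) is not a perfect square in Q since -674 is squarefree and ≠ 1. Hence x^2 + 62x + 1635 is irreducible over Q and is the minimal polynomial of α.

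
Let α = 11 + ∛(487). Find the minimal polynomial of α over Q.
m_α(x) = x^3 - 33x^2 + 363x - 1818

Set β = α - 11 = ∛(487), so β^3 = 487. Then (α - 11)^3 - 487 = 0, i.e. α is a root of g(x) = (x - 11)^3 - 487 = x^3 - 33x^2 + 363x - 1818. Since g(x) = h(x - 11) where h(x) = x^3 - 487, and h is irreducible over Q (because 487 is not a perfect cube, so h has no rational root, and a monic cubic with no rational root is irreducible), g is also irreducible (irreducibility is preserved under the substitution x → x - 11). Hence m_α(x) = x^3 - 33x^2 + 363x - 1818.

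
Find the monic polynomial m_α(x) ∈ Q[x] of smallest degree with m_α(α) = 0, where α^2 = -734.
m_α(x) = x^2 + 734

α satisfies α^2 + 734 = 0, so x^2 + 734 annihilates α. Since d = -734 is squarefree and ≠ 1, it is not a perfect square in Q, so x^2 + 734 has no rational root and is therefore irreducible over Q (a degree-2 polynomial over a field is irreducible iff it has no root). Hence m_α(x) = x^2 + 734.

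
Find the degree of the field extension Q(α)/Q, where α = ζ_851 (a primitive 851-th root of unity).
[Q(α):Q] = 792

The minimal polynomial of ζ_851 over Q is the 851-th cyclotomic polynomial Φ_851(x), which is irreducible over Q and has degree φ(851) = 792. Hence [Q(α):Q] = φ(851) = 792.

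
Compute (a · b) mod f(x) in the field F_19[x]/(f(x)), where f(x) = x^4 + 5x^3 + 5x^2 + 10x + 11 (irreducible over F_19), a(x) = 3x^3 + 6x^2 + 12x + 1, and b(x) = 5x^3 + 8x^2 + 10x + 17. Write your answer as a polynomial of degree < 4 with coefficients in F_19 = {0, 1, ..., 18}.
a · b ≡ 11x^3 + 5x^2 + 12 (mod f(x))

Multiply in F_19[x]: a(x)·b(x) = (3x^3 + 6x^2 + 12x + 1)·(5x^3 + 8x^2 + 10x + 17) = 15x^6 + 16x^5 + 5x^4 + 3x^3 + 2x^2 + 5x + 17. This has degree ≥ 4, so divide by f(x) over F_19: 15x^6 + 16x^5 + 5x^4 + 3x^3 + 2x^2 + 5x + 17 = (15x^2 + 17x + 16)·(x^4 + 5x^3 + 5x^2 + 10x + 11) + (11x^3 + 5x^2 + 12). Hence a·b ≡ 11x^3 + 5x^2 + 12 (mod f). (F_19[x]/(f) is a field with 19^4 = 130321 elements since f is irreducible of degree 4.)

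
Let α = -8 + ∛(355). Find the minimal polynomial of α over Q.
m_α(x) = x^3 + 24x^2 + 192x + 157

Set β = α + 8 = ∛(355), so β^3 = 355. Then (α + 8)^3 - 355 = 0, i.e. α is a root of g(x) = (x + 8)^3 - 355 = x^3 + 24x^2 + 192x + 157. Since g(x) = h(x + 8) where h(x) = x^3 - 355, and h is irreducible over Q (because 355 is not a perfect cube, so h has no rational root, and a monic cubic with no rational root is irreducible), g is also irreducible (irreducibility is preserved under the substitution x → x + 8). Hence m_α(x) = x^3 + 24x^2 + 192x + 157.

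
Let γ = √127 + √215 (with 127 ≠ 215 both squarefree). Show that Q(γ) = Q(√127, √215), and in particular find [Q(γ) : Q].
[Q(γ) : Q] = 4 (equivalently, Q(γ) = Q(√127, √215))

Obviously Q(γ) ⊆ Q(√127, √215), and [Q(√127, √215):Q] = 4 (since 127, 215 are distinct squarefree integers > 1 with 27305 not a perfect square). To show equality we compute the minimal polynomial of γ. From γ = √127 + √215: γ^2 = 127 + 2√(27305) + 215 = 342 + 2√(27305), so γ^2 - 342 = 2√(27305); squaring, (γ^2 - 342)^2 = 4·27305, i.e. γ^4 - 684γ^2 + 116964 - 109220 = 0, i.e. γ^4 - 684γ^2 + 7744 = 0. So γ is a root of x^4 - 684x^2 + 7744. This polynomial is irreducible over Q: it has no rational root (each ±√127 ± √215 is irrational), and any factorization into two quadratics over Q would force √(27305) ∈ Q (pairing opposite roots) or √127, √215 ∈ Q (other pairings), all impossible. Hence [Q(γ):Q] = 4 = [Q(√127, √215):Q], so Q(γ) = Q(√127, √215).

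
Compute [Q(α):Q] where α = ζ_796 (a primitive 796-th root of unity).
[Q(α):Q] = 396

The minimal polynomial of ζ_796 over Q is the 796-th cyclotomic polynomial Φ_796(x), which is irreducible over Q and has degree φ(796) = 396. Hence [Q(α):Q] = φ(796) = 396.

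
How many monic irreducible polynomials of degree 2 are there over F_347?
There are 60031 monic irreducible polynomials of degree 2 over F_347

Each element of F_{347^2} that lies in no proper subfield is a root of exactly one monic irreducible of degree 2 over F_347, and each such polynomial has 2 distinct roots in F_{347^2}. By Möbius inversion the count is N_347(2) = (1/2) Σ_{d|2} μ(2/d) · 347^d = (1/2)(μ(2)·347^1 + μ(1)·347^2) = 120062/2 = 60031.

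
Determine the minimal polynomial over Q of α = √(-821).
m_α(x) = x^2 + 821

α satisfies α^2 + 821 = 0, so x^2 + 821 annihilates α. Since d = -821 is squarefree and ≠ 1, it is not a perfect square in Q, so x^2 + 821 has no rational root and is therefore irreducible over Q (a degree-2 polynomial over a field is irreducible iff it has no root). Hence m_α(x) = x^2 + 821.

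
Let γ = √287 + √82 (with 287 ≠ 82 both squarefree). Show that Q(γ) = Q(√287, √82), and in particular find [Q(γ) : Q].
[Q(γ) : Q] = 4 (equivalently, Q(γ) = Q(√287, √82))

Obviously Q(γ) ⊆ Q(√287, √82), and [Q(√287, √82):Q] = 4 (since 287, 82 are distinct squarefree integers > 1 with 23534 not a perfect square). To show equality we compute the minimal polynomial of γ. From γ = √287 + √82: γ^2 = 287 + 2√(23534) + 82 = 369 + 2√(23534), so γ^2 - 369 = 2√(23534); squaring, (γ^2 - 369)^2 = 4·23534, i.e. γ^4 - 738γ^2 + 136161 - 94136 = 0, i.e. γ^4 - 738γ^2 + 42025 = 0. So γ is a root of x^4 - 738x^2 + 42025. This polynomial is irreducible over Q: it has no rational root (each ±√287 ± √82 is irrational), and any factorization into two quadratics over Q would force √(23534) ∈ Q (pairing opposite roots) or √287, √82 ∈ Q (other pairings), all impossible. Hence [Q(γ):Q] = 4 = [Q(√287, √82):Q], so Q(γ) = Q(√287, √82).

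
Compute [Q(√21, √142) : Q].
[Q(√21, √142) : Q] = 4

[Q(√21):Q] = 2 (min poly x^2 - 21, irreducible since 21 is squarefree > 1). For the top step, suppose √142 ∈ Q(√21), say √142 = c + d√21 with c, d ∈ Q. Squaring: 142 = c^2 + 21d^2 + 2cd√21. Since √21 ∉ Q this forces 2cd = 0. If d = 0 then √142 = c ∈ Q, contradicting 142 squarefree > 1. If c = 0 then 142 = 21d^2, so 21·142 = (21d)^2 is a perfect square in Q — but 21·142 = 2982 is not a perfect square (since 21 and 142 are distinct squarefree integers). Contradiction. Hence √142 ∉ Q(√21), so x^2 - 142 stays irreducible over Q(√21) and [Q(√21, √142) : Q(√21)] = 2. By the tower law, [Q(√21, √142) : Q] = 2 · 2 = 4.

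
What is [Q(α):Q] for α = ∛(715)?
[Q(α):Q] = 3

The minimal polynomial of α is x^3 - 715, irreducible over Q since 715 is not a perfect cube (so x^3 - 715 has no rational root). Hence [Q(α):Q] = deg(m_α) = 3.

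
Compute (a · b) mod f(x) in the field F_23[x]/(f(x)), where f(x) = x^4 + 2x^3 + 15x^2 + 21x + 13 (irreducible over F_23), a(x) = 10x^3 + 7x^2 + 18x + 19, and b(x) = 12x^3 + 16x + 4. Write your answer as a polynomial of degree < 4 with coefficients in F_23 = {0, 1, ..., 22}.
a · b ≡ 9x^3 + 13x^2 + 19x + 19 (mod f(x))

Multiply in F_23[x]: a(x)·b(x) = (10x^3 + 7x^2 + 18x + 19)·(12x^3 + 16x + 4) = 5x^6 + 15x^5 + 8x^4 + 12x^3 + 17x^2 + 8x + 7. This has degree ≥ 4, so divide by f(x) over F_23: 5x^6 + 15x^5 + 8x^4 + 12x^3 + 17x^2 + 8x + 7 = (5x^2 + 5x + 15)·(x^4 + 2x^3 + 15x^2 + 21x + 13) + (9x^3 + 13x^2 + 19x + 19). Hence a·b ≡ 9x^3 + 13x^2 + 19x + 19 (mod f). (F_23[x]/(f) is a field with 23^4 = 279841 elements since f is irreducible of degree 4.)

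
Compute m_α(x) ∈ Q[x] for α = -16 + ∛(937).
m_α(x) = x^3 + 48x^2 + 768x + 3159

Set β = α + 16 = ∛(937), so β^3 = 937. Then (α + 16)^3 - 937 = 0, i.e. α is a root of g(x) = (x + 16)^3 - 937 = x^3 + 48x^2 + 768x + 3159. Since g(x) = h(x + 16) where h(x) = x^3 - 937, and h is irreducible over Q (because 937 is not a perfect cube, so h has no rational root, and a monic cubic with no rational root is irreducible), g is also irreducible (irreducibility is preserved under the substitution x → x + 16). Hence m_α(x) = x^3 + 48x^2 + 768x + 3159.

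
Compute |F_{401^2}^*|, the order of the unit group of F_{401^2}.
|F_{401^2}^*| = 160800

F_{401^2} has 401^2 = 160801 elements; its multiplicative group consists of all nonzero elements, so |F_{401^2}^*| = 160801 - 1 = 160800. (It is cyclic since any finite subgroup of the multiplicative group of a field is cyclic.)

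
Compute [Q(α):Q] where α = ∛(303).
[Q(α):Q] = 3

The minimal polynomial of α is x^3 - 303, irreducible over Q since 303 is not a perfect cube (so x^3 - 303 has no rational root). Hence [Q(α):Q] = deg(m_α) = 3.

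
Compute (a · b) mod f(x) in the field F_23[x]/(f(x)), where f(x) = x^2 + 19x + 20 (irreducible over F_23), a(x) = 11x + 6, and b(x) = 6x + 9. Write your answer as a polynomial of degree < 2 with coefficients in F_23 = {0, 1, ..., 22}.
a · b ≡ 8x + 22 (mod f(x))

Multiply in F_23[x]: a(x)·b(x) = (11x + 6)·(6x + 9) = 20x^2 + 20x + 8. This has degree ≥ 2, so divide by f(x) over F_23: 20x^2 + 20x + 8 = (20)·(x^2 + 19x + 20) + (8x + 22). Hence a·b ≡ 8x + 22 (mod f). (F_23[x]/(f) is a field with 23^2 = 529 elements since f is irreducible of degree 2.)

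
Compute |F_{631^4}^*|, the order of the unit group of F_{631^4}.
|F_{631^4}^*| = 158532181920

F_{631^4} has 631^4 = 158532181921 elements; its multiplicative group consists of all nonzero elements, so |F_{631^4}^*| = 158532181921 - 1 = 158532181920. (It is cyclic since any finite subgroup of the multiplicative group of a field is cyclic.)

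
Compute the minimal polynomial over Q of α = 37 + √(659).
m_α(x) = x^2 - 74x + 710

From α - 37 = √(659), squaring gives (α - 37)^2 = 659, i.e. α^2 - 74α + 1369 = 659, so α^2 - 74α + 710 = 0. The discriminant of x^2 - 74x + 710 is (-74)^2 - 4·(710) = 5476 - 2840 = 2636, and 4·(659) is not a perfect square in Q since 659 is squarefree and ≠ 1. Hence x^2 - 74x + 710 is irreducible over Q and is the minimal polynomial of α.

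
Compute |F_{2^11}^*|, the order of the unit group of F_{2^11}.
|F_{2^11}^*| = 2047

F_{2^11} has 2^11 = 2048 elements; its multiplicative group consists of all nonzero elements, so |F_{2^11}^*| = 2048 - 1 = 2047. (It is cyclic since any finite subgroup of the multiplicative group of a field is cyclic.)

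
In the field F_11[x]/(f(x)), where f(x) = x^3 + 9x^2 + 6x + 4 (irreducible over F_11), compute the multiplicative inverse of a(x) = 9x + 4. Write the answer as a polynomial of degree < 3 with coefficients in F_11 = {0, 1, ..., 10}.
a(x)^(-1) ≡ 10x^2 + 5 (mod f(x))

Since f is irreducible over F_11, F_11[x]/(f) is a field and a(x) ≠ 0 has an inverse. Apply the extended Euclidean algorithm to f(x) and a(x) in F_11[x]: f(x) = (5x^2 + 8)·a(x) + (5). The last nonzero remainder is the constant 5 = gcd(f, a) in F_11. Back-substituting through the division chain expresses 5 = s(x)·a(x) + t(x)·f(x) with s(x) ≡ 6x^2 + 3 (mod f), so (6x^2 + 3)·a(x) ≡ 5 (mod f). Multiplying by 5^(-1) ≡ 9 in F_11 gives a(x)^(-1) ≡ 9·(6x^2 + 3) ≡ 10x^2 + 5 (mod f). Check: (9x + 4)·(10x^2 + 5) = 2x^3 + 7x^2 + x + 9 ≡ 1 (mod x^3 + 9x^2 + 6x + 4).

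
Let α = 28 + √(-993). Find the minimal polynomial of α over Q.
m_α(x) = x^2 - 56x + 1777

From α - 28 = √(-993), squaring gives (α - 28)^2 = -993, i.e. α^2 - 56α + 784 = -993, so α^2 - 56α + 1777 = 0. The discriminant of x^2 - 56x + 1777 is (-56)^2 - 4·(1777) = 3136 - 7108 = -3972, and 4·(-993) is not a perfect square in Q since -993 is squarefree and ≠ 1. Hence x^2 - 56x + 1777 is irreducible over Q and is the minimal polynomial of α.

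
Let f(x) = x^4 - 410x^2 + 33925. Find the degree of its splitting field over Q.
[K : Q] = 4

Solving the quadratic in x^2: x^2 = (410 ± √(410^2 - 4·33925))/2 = (410 ± √32400)/2 = (410 ± 180)/2, giving x^2 = 115 or x^2 = 295. So f(x) = (x^2 - 115)(x^2 - 295) and the roots of f are ±√115, ±√295. Hence the splitting field is K = Q(√115, √295). Since 115 and 295 are distinct squarefree integers > 1, their product 33925 is not a perfect square, so √295 ∉ Q(√115). By the tower law [K:Q] = [Q(√115,√295):Q(√115)] · [Q(√115):Q] = 2 · 2 = 4.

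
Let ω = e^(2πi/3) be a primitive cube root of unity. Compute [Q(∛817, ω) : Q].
[Q(∛817, ω) : Q] = 6

[Q(∛817):Q] = 3 (min poly x^3 - 817, irreducible since 817 is not a perfect cube). [Q(ω):Q] = 2 (min poly x^2 + x + 1). Since Q(∛817) ⊂ R and ω ∉ R, we have ω ∉ Q(∛817), so x^2 + x + 1 remains irreducible over Q(∛817) and [Q(∛817, ω) : Q(∛817)] = 2. By the tower law, [Q(∛817, ω) : Q] = 3 · 2 = 6. (In fact Q(∛817, ω) is the splitting field of x^3 - 817 over Q.)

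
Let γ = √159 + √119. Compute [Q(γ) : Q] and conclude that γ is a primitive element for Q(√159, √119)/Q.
[Q(γ) : Q] = 4 (equivalently, Q(γ) = Q(√159, √119))

Obviously Q(γ) ⊆ Q(√159, √119), and [Q(√159, √119):Q] = 4 (since 159, 119 are distinct squarefree integers > 1 with 18921 not a perfect square). To show equality we compute the minimal polynomial of γ. From γ = √159 + √119: γ^2 = 159 + 2√(18921) + 119 = 278 + 2√(18921), so γ^2 - 278 = 2√(18921); squaring, (γ^2 - 278)^2 = 4·18921, i.e. γ^4 - 556γ^2 + 77284 - 75684 = 0, i.e. γ^4 - 556γ^2 + 1600 = 0. So γ is a root of x^4 - 556x^2 + 1600. This polynomial is irreducible over Q: it has no rational root (each ±√159 ± √119 is irrational), and any factorization into two quadratics over Q would force √(18921) ∈ Q (pairing opposite roots) or √159, √119 ∈ Q (other pairings), all impossible. Hence [Q(γ):Q] = 4 = [Q(√159, √119):Q], so Q(γ) = Q(√159, √119).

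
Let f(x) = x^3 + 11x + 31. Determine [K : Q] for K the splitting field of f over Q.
[K : Q] = 6

By the rational root test, any rational root of the monic integer polynomial f(x) = x^3 + 11x + 31 must be an integer dividing the constant term 31, i.e. one of ±{1, 31}. Evaluating: f(1) = 43, f(-1) = 19, f(31) = 30163, f(-31) = -30101; none is 0, so f has no rational root and is therefore irreducible over Q (a cubic with no linear factor over a field is irreducible). For an irreducible cubic, the Galois group is A_3 or S_3 according as the discriminant disc(f) = -4a^3 - 27b^2 = -4·(11)^3 - 27·(31)^2 = -31271 is or is not a square in Q. Here disc(f) = -31271 is not a perfect square in Q, so the Galois group of f over Q is not contained in A_3 and must be all of S_3. The splitting field has degree |S_3| = 6 over Q, so [K : Q] = 6.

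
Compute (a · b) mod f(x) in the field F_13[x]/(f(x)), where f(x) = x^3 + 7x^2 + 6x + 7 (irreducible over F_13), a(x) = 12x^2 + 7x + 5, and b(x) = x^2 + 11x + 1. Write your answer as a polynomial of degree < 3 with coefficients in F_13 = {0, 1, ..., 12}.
a · b ≡ x^2 + 12x + 10 (mod f(x))

Multiply in F_13[x]: a(x)·b(x) = (12x^2 + 7x + 5)·(x^2 + 11x + 1) = 12x^4 + 9x^3 + 3x^2 + 10x + 5. This has degree ≥ 3, so divide by f(x) over F_13: 12x^4 + 9x^3 + 3x^2 + 10x + 5 = (12x + 3)·(x^3 + 7x^2 + 6x + 7) + (x^2 + 12x + 10). Hence a·b ≡ x^2 + 12x + 10 (mod f). (F_13[x]/(f) is a field with 13^3 = 2197 elements since f is irreducible of degree 3.)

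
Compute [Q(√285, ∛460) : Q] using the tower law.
[Q(√285, ∛460) : Q] = 6

Let L = Q(√285, ∛460). Since Q(√285) ⊂ L and [Q(√285):Q] = 2, the tower law gives 2 | [L:Q]. Likewise Q(∛460) ⊂ L with [Q(∛460):Q] = 3 (because 460 is not a perfect cube), so 3 | [L:Q]. As gcd(2,3) = 1, [L:Q] is divisible by 6. Conversely L is generated over Q by √285 and ∛460, so [L:Q] ≤ 2·3 = 6. Therefore [Q(√285, ∛460) : Q] = 6.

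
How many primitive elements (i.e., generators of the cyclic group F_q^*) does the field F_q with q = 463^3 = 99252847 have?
There are φ(99252846) = 24416640 primitive elements

F_q^* is cyclic of order q - 1 = 99252846. A cyclic group of order m has exactly φ(m) generators. Here m = 99252846 = 2 · 3^2 · 7 · 11 · 19 · 3769, so the number of primitive elements is φ(99252846) = 24416640.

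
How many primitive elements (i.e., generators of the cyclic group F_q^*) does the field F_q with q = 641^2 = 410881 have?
There are φ(410880) = 108544 primitive elements

F_q^* is cyclic of order q - 1 = 410880. A cyclic group of order m has exactly φ(m) generators. Here m = 410880 = 2^8 · 3 · 5 · 107, so the number of primitive elements is φ(410880) = 108544.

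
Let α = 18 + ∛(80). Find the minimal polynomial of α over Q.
m_α(x) = x^3 - 54x^2 + 972x - 5912

Set β = α - 18 = ∛(80), so β^3 = 80. Then (α - 18)^3 - 80 = 0, i.e. α is a root of g(x) = (x - 18)^3 - 80 = x^3 - 54x^2 + 972x - 5912. Since g(x) = h(x - 18) where h(x) = x^3 - 80, and h is irreducible over Q (because 80 is not a perfect cube, so h has no rational root, and a monic cubic with no rational root is irreducible), g is also irreducible (irreducibility is preserved under the substitution x → x - 18). Hence m_α(x) = x^3 - 54x^2 + 972x - 5912.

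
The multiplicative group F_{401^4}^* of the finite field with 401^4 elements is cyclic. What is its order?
|F_{401^4}^*| = 25856961600

F_{401^4} has 401^4 = 25856961601 elements; its multiplicative group consists of all nonzero elements, so |F_{401^4}^*| = 25856961601 - 1 = 25856961600. (It is cyclic since any finite subgroup of the multiplicative group of a field is cyclic.)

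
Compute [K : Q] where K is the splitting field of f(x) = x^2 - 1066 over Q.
[K : Q] = 2

f(x) = x^2 - 1066 factors as (x - √1066)(x + √1066). The splitting field is K = Q(√1066). Since 1066 is squarefree and > 1, it is not a perfect square, so x^2 - 1066 is irreducible over Q and [Q(√1066) : Q] = 2. Hence [K : Q] = 2.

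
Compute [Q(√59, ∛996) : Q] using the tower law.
[Q(√59, ∛996) : Q] = 6

Let L = Q(√59, ∛996). Since Q(√59) ⊂ L and [Q(√59):Q] = 2, the tower law gives 2 | [L:Q]. Likewise Q(∛996) ⊂ L with [Q(∛996):Q] = 3 (because 996 is not a perfect cube), so 3 | [L:Q]. As gcd(2,3) = 1, [L:Q] is divisible by 6. Conversely L is generated over Q by √59 and ∛996, so [L:Q] ≤ 2·3 = 6. Therefore [Q(√59, ∛996) : Q] = 6.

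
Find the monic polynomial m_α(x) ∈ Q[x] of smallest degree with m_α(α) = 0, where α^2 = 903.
m_α(x) = x^2 - 903

α satisfies α^2 - 903 = 0, so x^2 - 903 annihilates α. Since d = 903 is squarefree and ≠ 1, it is not a perfect square in Q, so x^2 - 903 has no rational root and is therefore irreducible over Q (a degree-2 polynomial over a field is irreducible iff it has no root). Hence m_α(x) = x^2 - 903.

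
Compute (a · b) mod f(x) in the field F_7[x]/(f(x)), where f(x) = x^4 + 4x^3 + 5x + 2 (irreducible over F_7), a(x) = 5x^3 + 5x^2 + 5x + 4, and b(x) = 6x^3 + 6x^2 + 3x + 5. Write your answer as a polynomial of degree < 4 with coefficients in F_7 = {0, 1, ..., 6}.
a · b ≡ 3x^2 + 3x + 6 (mod f(x))

Multiply in F_7[x]: a(x)·b(x) = (5x^3 + 5x^2 + 5x + 4)·(6x^3 + 6x^2 + 3x + 5) = 2x^6 + 4x^5 + 5x^4 + 3x^3 + x^2 + 2x + 6. This has degree ≥ 4, so divide by f(x) over F_7: 2x^6 + 4x^5 + 5x^4 + 3x^3 + x^2 + 2x + 6 = (2x^2 + 3x)·(x^4 + 4x^3 + 5x + 2) + (3x^2 + 3x + 6). Hence a·b ≡ 3x^2 + 3x + 6 (mod f). (F_7[x]/(f) is a field with 7^4 = 2401 elements since f is irreducible of degree 4.)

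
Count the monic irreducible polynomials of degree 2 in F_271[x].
There are 36585 monic irreducible polynomials of degree 2 over F_271

Each element of F_{271^2} that lies in no proper subfield is a root of exactly one monic irreducible of degree 2 over F_271, and each such polynomial has 2 distinct roots in F_{271^2}. By Möbius inversion the count is N_271(2) = (1/2) Σ_{d|2} μ(2/d) · 271^d = (1/2)(μ(2)·271^1 + μ(1)·271^2) = 73170/2 = 36585.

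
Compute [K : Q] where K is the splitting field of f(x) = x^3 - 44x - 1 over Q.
[K : Q] = 6

By the rational root test, any rational root of the monic integer polynomial f(x) = x^3 - 44x - 1 must be an integer dividing the constant term -1, i.e. one of ±{1}. Evaluating: f(1) = -44, f(-1) = 42; none is 0, so f has no rational root and is therefore irreducible over Q (a cubic with no linear factor over a field is irreducible). For an irreducible cubic, the Galois group is A_3 or S_3 according as the discriminant disc(f) = -4a^3 - 27b^2 = -4·(-44)^3 - 27·(-1)^2 = 340709 is or is not a square in Q. Here disc(f) = 340709 is not a perfect square in Q, so the Galois group of f over Q is not contained in A_3 and must be all of S_3. The splitting field has degree |S_3| = 6 over Q, so [K : Q] = 6.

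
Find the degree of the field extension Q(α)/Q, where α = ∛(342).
[Q(α):Q] = 3

The minimal polynomial of α is x^3 - 342, irreducible over Q since 342 is not a perfect cube (so x^3 - 342 has no rational root). Hence [Q(α):Q] = deg(m_α) = 3.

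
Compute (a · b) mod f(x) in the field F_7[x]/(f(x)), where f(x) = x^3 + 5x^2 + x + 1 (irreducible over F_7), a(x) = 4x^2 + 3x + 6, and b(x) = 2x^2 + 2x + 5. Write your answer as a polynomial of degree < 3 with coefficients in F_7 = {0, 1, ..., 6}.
a · b ≡ 6x^2 + 3x (mod f(x))

Multiply in F_7[x]: a(x)·b(x) = (4x^2 + 3x + 6)·(2x^2 + 2x + 5) = x^4 + 3x^2 + 6x + 2. This has degree ≥ 3, so divide by f(x) over F_7: x^4 + 3x^2 + 6x + 2 = (x + 2)·(x^3 + 5x^2 + x + 1) + (6x^2 + 3x). Hence a·b ≡ 6x^2 + 3x (mod f). (F_7[x]/(f) is a field with 7^3 = 343 elements since f is irreducible of degree 3.)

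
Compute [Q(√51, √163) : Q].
[Q(√51, √163) : Q] = 4

[Q(√51):Q] = 2 (min poly x^2 - 51, irreducible since 51 is squarefree > 1). For the top step, suppose √163 ∈ Q(√51), say √163 = c + d√51 with c, d ∈ Q. Squaring: 163 = c^2 + 51d^2 + 2cd√51. Since √51 ∉ Q this forces 2cd = 0. If d = 0 then √163 = c ∈ Q, contradicting 163 squarefree > 1. If c = 0 then 163 = 51d^2, so 51·163 = (51d)^2 is a perfect square in Q — but 51·163 = 8313 is not a perfect square (since 51 and 163 are distinct squarefree integers). Contradiction. Hence √163 ∉ Q(√51), so x^2 - 163 stays irreducible over Q(√51) and [Q(√51, √163) : Q(√51)] = 2. By the tower law, [Q(√51, √163) : Q] = 2 · 2 = 4.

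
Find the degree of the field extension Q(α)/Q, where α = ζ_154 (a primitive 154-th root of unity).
[Q(α):Q] = 60

The minimal polynomial of ζ_154 over Q is the 154-th cyclotomic polynomial Φ_154(x), which is irreducible over Q and has degree φ(154) = 60. Hence [Q(α):Q] = φ(154) = 60.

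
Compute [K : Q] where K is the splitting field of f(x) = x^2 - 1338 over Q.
[K : Q] = 2

f(x) = x^2 - 1338 factors as (x - √1338)(x + √1338). The splitting field is K = Q(√1338). Since 1338 is squarefree and > 1, it is not a perfect square, so x^2 - 1338 is irreducible over Q and [Q(√1338) : Q] = 2. Hence [K : Q] = 2.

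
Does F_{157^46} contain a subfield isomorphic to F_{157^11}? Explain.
No: F_{157^11} is not a subfield of F_{157^46}

F_{p^m} embeds in F_{p^n} iff m | n. Here 11 ∤ 46 (since 46 = 4·11 + 2 with remainder 2 ≠ 0), so F_{157^11} is not a subfield of F_{157^46}. Equivalently: if it were, the tower law would give 11 = [F_{157^11}:F_157] dividing [F_{157^46}:F_157] = 46, contradiction.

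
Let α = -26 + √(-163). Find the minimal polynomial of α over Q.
m_α(x) = x^2 + 52x + 839

From α + 26 = √(-163), squaring gives (α + 26)^2 = -163, i.e. α^2 + 52α + 676 = -163, so α^2 + 52α + 839 = 0. The discriminant of x^2 + 52x + 839 is (52)^2 - 4·(839) = 2704 - 3356 = -652, and 4·(-163) is not a perfect square in Q since -163 is squarefree and ≠ 1. Hence x^2 + 52x + 839 is irreducible over Q and is the minimal polynomial of α.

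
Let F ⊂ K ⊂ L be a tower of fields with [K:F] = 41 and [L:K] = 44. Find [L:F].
[L:F] = 1804

The tower law says that for any tower of field extensions F ⊂ K ⊂ L with finite degrees, [L:F] = [L:K] · [K:F]. Here this gives [L:F] = 44 · 41 = 1804.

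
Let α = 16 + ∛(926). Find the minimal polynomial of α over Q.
m_α(x) = x^3 - 48x^2 + 768x - 5022

Set β = α - 16 = ∛(926), so β^3 = 926. Then (α - 16)^3 - 926 = 0, i.e. α is a root of g(x) = (x - 16)^3 - 926 = x^3 - 48x^2 + 768x - 5022. Since g(x) = h(x - 16) where h(x) = x^3 - 926, and h is irreducible over Q (because 926 is not a perfect cube, so h has no rational root, and a monic cubic with no rational root is irreducible), g is also irreducible (irreducibility is preserved under the substitution x → x - 16). Hence m_α(x) = x^3 - 48x^2 + 768x - 5022.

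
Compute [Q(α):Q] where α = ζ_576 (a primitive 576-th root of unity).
[Q(α):Q] = 192

The minimal polynomial of ζ_576 over Q is the 576-th cyclotomic polynomial Φ_576(x), which is irreducible over Q and has degree φ(576) = 192. Hence [Q(α):Q] = φ(576) = 192.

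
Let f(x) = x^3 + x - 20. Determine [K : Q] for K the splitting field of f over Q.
[K : Q] = 6

By the rational root test, any rational root of the monic integer polynomial f(x) = x^3 + x - 20 must be an integer dividing the constant term -20, i.e. one of ±{1, 2, 4, 5, 10, 20}. Evaluating: f(1) = -18, f(-1) = -22, f(2) = -10, f(-2) = -30, f(4) = 48, f(-4) = -88, f(5) = 110, f(-5) = -150, f(10) = 990, f(-10) = -1030, f(20) = 8000, f(-20) = -8040; none is 0, so f has no rational root and is therefore irreducible over Q (a cubic with no linear factor over a field is irreducible). For an irreducible cubic, the Galois group is A_3 or S_3 according as the discriminant disc(f) = -4a^3 - 27b^2 = -4·(1)^3 - 27·(-20)^2 = -10804 is or is not a square in Q. Here disc(f) = -10804 is not a perfect square in Q, so the Galois group of f over Q is not contained in A_3 and must be all of S_3. The splitting field has degree |S_3| = 6 over Q, so [K : Q] = 6.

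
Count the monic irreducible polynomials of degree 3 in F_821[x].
There are 184462280 monic irreducible polynomials of degree 3 over F_821

Each element of F_{821^3} that lies in no proper subfield is a root of exactly one monic irreducible of degree 3 over F_821, and each such polynomial has 3 distinct roots in F_{821^3}. By Möbius inversion the count is N_821(3) = (1/3) Σ_{d|3} μ(3/d) · 821^d = (1/3)(μ(3)·821^1 + μ(1)·821^3) = 553386840/3 = 184462280.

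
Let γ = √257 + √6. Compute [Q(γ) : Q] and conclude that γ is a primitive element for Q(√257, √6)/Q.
[Q(γ) : Q] = 4 (equivalently, Q(γ) = Q(√257, √6))

Obviously Q(γ) ⊆ Q(√257, √6), and [Q(√257, √6):Q] = 4 (since 257, 6 are distinct squarefree integers > 1 with 1542 not a perfect square). To show equality we compute the minimal polynomial of γ. From γ = √257 + √6: γ^2 = 257 + 2√(1542) + 6 = 263 + 2√(1542), so γ^2 - 263 = 2√(1542); squaring, (γ^2 - 263)^2 = 4·1542, i.e. γ^4 - 526γ^2 + 69169 - 6168 = 0, i.e. γ^4 - 526γ^2 + 63001 = 0. So γ is a root of x^4 - 526x^2 + 63001. This polynomial is irreducible over Q: it has no rational root (each ±√257 ± √6 is irrational), and any factorization into two quadratics over Q would force √(1542) ∈ Q (pairing opposite roots) or √257, √6 ∈ Q (other pairings), all impossible. Hence [Q(γ):Q] = 4 = [Q(√257, √6):Q], so Q(γ) = Q(√257, √6).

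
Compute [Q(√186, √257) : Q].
[Q(√186, √257) : Q] = 4

[Q(√186):Q] = 2 (min poly x^2 - 186, irreducible since 186 is squarefree > 1). For the top step, suppose √257 ∈ Q(√186), say √257 = c + d√186 with c, d ∈ Q. Squaring: 257 = c^2 + 186d^2 + 2cd√186. Since √186 ∉ Q this forces 2cd = 0. If d = 0 then √257 = c ∈ Q, contradicting 257 squarefree > 1. If c = 0 then 257 = 186d^2, so 186·257 = (186d)^2 is a perfect square in Q — but 186·257 = 47802 is not a perfect square (since 186 and 257 are distinct squarefree integers). Contradiction. Hence √257 ∉ Q(√186), so x^2 - 257 stays irreducible over Q(√186) and [Q(√186, √257) : Q(√186)] = 2. By the tower law, [Q(√186, √257) : Q] = 2 · 2 = 4.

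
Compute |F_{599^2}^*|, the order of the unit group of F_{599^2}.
|F_{599^2}^*| = 358800

F_{599^2} has 599^2 = 358801 elements; its multiplicative group consists of all nonzero elements, so |F_{599^2}^*| = 358801 - 1 = 358800. (It is cyclic since any finite subgroup of the multiplicative group of a field is cyclic.)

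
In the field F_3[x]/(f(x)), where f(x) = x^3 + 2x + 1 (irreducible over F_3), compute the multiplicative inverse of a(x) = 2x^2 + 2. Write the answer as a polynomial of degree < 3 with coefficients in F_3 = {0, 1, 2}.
a(x)^(-1) ≡ x^2 + 2x + 1 (mod f(x))

Since f is irreducible over F_3, F_3[x]/(f) is a field and a(x) ≠ 0 has an inverse. Apply the extended Euclidean algorithm to f(x) and a(x) in F_3[x]: f(x) = (2x)·a(x) + (x + 1);  a(x) = (2x + 1)·(x + 1) + (1). The last nonzero remainder is the constant 1 = gcd(f, a) in F_3. Back-substituting through the division chain expresses 1 = s(x)·a(x) + t(x)·f(x) with s(x) ≡ x^2 + 2x + 1 (mod f), so a(x)^(-1) ≡ s(x) = x^2 + 2x + 1 (mod f). Check: (2x^2 + 2)·(x^2 + 2x + 1) = 2x^4 + x^3 + x^2 + x + 2 ≡ 1 (mod x^3 + 2x + 1).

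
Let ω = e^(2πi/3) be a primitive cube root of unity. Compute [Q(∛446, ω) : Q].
[Q(∛446, ω) : Q] = 6

[Q(∛446):Q] = 3 (min poly x^3 - 446, irreducible since 446 is not a perfect cube). [Q(ω):Q] = 2 (min poly x^2 + x + 1). Since Q(∛446) ⊂ R and ω ∉ R, we have ω ∉ Q(∛446), so x^2 + x + 1 remains irreducible over Q(∛446) and [Q(∛446, ω) : Q(∛446)] = 2. By the tower law, [Q(∛446, ω) : Q] = 3 · 2 = 6. (In fact Q(∛446, ω) is the splitting field of x^3 - 446 over Q.)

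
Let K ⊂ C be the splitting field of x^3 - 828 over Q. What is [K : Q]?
[K : Q] = 6

The roots of x^3 - 828 are ∛828, ω∛828, ω^2∛828 where ω = e^(2πi/3) is a primitive cube root of unity, so K = Q(∛828, ω). Now [Q(∛828):Q] = 3 (since 828 is not a perfect cube, x^3 - 828 is irreducible) and [Q(ω):Q] = 2. Both 2 and 3 divide [K:Q], and [K:Q] ≤ 3·2 = 6, so [K:Q] = 6. (Equivalently: Q(∛828) ⊂ R but ω ∉ R, so [K : Q(∛828)] = 2.)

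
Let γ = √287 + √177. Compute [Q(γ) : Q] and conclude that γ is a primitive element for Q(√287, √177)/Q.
[Q(γ) : Q] = 4 (equivalently, Q(γ) = Q(√287, √177))

Obviously Q(γ) ⊆ Q(√287, √177), and [Q(√287, √177):Q] = 4 (since 287, 177 are distinct squarefree integers > 1 with 50799 not a perfect square). To show equality we compute the minimal polynomial of γ. From γ = √287 + √177: γ^2 = 287 + 2√(50799) + 177 = 464 + 2√(50799), so γ^2 - 464 = 2√(50799); squaring, (γ^2 - 464)^2 = 4·50799, i.e. γ^4 - 928γ^2 + 215296 - 203196 = 0, i.e. γ^4 - 928γ^2 + 12100 = 0. So γ is a root of x^4 - 928x^2 + 12100. This polynomial is irreducible over Q: it has no rational root (each ±√287 ± √177 is irrational), and any factorization into two quadratics over Q would force √(50799) ∈ Q (pairing opposite roots) or √287, √177 ∈ Q (other pairings), all impossible. Hence [Q(γ):Q] = 4 = [Q(√287, √177):Q], so Q(γ) = Q(√287, √177).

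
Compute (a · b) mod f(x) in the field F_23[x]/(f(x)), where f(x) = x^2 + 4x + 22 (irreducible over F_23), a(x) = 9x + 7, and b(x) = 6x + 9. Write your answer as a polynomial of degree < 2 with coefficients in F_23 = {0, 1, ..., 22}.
a · b ≡ 22x + 2 (mod f(x))

Multiply in F_23[x]: a(x)·b(x) = (9x + 7)·(6x + 9) = 8x^2 + 8x + 17. This has degree ≥ 2, so divide by f(x) over F_23: 8x^2 + 8x + 17 = (8)·(x^2 + 4x + 22) + (22x + 2). Hence a·b ≡ 22x + 2 (mod f). (F_23[x]/(f) is a field with 23^2 = 529 elements since f is irreducible of degree 2.)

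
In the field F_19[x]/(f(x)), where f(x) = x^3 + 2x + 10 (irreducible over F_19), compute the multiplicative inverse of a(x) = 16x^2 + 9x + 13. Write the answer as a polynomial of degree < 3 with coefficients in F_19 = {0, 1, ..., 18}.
a(x)^(-1) ≡ 16x^2 + 14x + 4 (mod f(x))

Since f is irreducible over F_19, F_19[x]/(f) is a field and a(x) ≠ 0 has an inverse. Apply the extended Euclidean algorithm to f(x) and a(x) in F_19[x]: f(x) = (6x + 18)·a(x) + (9x + 4);  a(x) = (6x + 11)·(9x + 4) + (7). The last nonzero remainder is the constant 7 = gcd(f, a) in F_19. Back-substituting through the division chain expresses 7 = s(x)·a(x) + t(x)·f(x) with s(x) ≡ 17x^2 + 3x + 9 (mod f), so (17x^2 + 3x + 9)·a(x) ≡ 7 (mod f). Multiplying by 7^(-1) ≡ 11 in F_19 gives a(x)^(-1) ≡ 11·(17x^2 + 3x + 9) ≡ 16x^2 + 14x + 4 (mod f). Check: (16x^2 + 9x + 13)·(16x^2 + 14x + 4) = 9x^4 + 7x^3 + 18x^2 + 9x + 14 ≡ 1 (mod x^3 + 2x + 10).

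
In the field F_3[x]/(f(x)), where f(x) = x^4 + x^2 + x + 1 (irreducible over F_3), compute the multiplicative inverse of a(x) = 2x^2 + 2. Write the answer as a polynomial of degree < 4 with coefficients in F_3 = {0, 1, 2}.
a(x)^(-1) ≡ x^3 + 2x^2 + 1 (mod f(x))

Since f is irreducible over F_3, F_3[x]/(f) is a field and a(x) ≠ 0 has an inverse. Apply the extended Euclidean algorithm to f(x) and a(x) in F_3[x]: f(x) = (2x^2)·a(x) + (x + 1);  a(x) = (2x + 1)·(x + 1) + (1). The last nonzero remainder is the constant 1 = gcd(f, a) in F_3. Back-substituting through the division chain expresses 1 = s(x)·a(x) + t(x)·f(x) with s(x) ≡ x^3 + 2x^2 + 1 (mod f), so a(x)^(-1) ≡ s(x) = x^3 + 2x^2 + 1 (mod f). Check: (2x^2 + 2)·(x^3 + 2x^2 + 1) = 2x^5 + x^4 + 2x^3 + 2 ≡ 1 (mod x^4 + x^2 + x + 1).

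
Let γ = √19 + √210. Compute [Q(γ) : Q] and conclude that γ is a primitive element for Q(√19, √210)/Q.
[Q(γ) : Q] = 4 (equivalently, Q(γ) = Q(√19, √210))

Obviously Q(γ) ⊆ Q(√19, √210), and [Q(√19, √210):Q] = 4 (since 19, 210 are distinct squarefree integers > 1 with 3990 not a perfect square). To show equality we compute the minimal polynomial of γ. From γ = √19 + √210: γ^2 = 19 + 2√(3990) + 210 = 229 + 2√(3990), so γ^2 - 229 = 2√(3990); squaring, (γ^2 - 229)^2 = 4·3990, i.e. γ^4 - 458γ^2 + 52441 - 15960 = 0, i.e. γ^4 - 458γ^2 + 36481 = 0. So γ is a root of x^4 - 458x^2 + 36481. This polynomial is irreducible over Q: it has no rational root (each ±√19 ± √210 is irrational), and any factorization into two quadratics over Q would force √(3990) ∈ Q (pairing opposite roots) or √19, √210 ∈ Q (other pairings), all impossible. Hence [Q(γ):Q] = 4 = [Q(√19, √210):Q], so Q(γ) = Q(√19, √210).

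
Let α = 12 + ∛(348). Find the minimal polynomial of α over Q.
m_α(x) = x^3 - 36x^2 + 432x - 2076

Set β = α - 12 = ∛(348), so β^3 = 348. Then (α - 12)^3 - 348 = 0, i.e. α is a root of g(x) = (x - 12)^3 - 348 = x^3 - 36x^2 + 432x - 2076. Since g(x) = h(x - 12) where h(x) = x^3 - 348, and h is irreducible over Q (because 348 is not a perfect cube, so h has no rational root, and a monic cubic with no rational root is irreducible), g is also irreducible (irreducibility is preserved under the substitution x → x - 12). Hence m_α(x) = x^3 - 36x^2 + 432x - 2076.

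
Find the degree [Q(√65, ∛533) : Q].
[Q(√65, ∛533) : Q] = 6

Let L = Q(√65, ∛533). Since Q(√65) ⊂ L and [Q(√65):Q] = 2, the tower law gives 2 | [L:Q]. Likewise Q(∛533) ⊂ L with [Q(∛533):Q] = 3 (because 533 is not a perfect cube), so 3 | [L:Q]. As gcd(2,3) = 1, [L:Q] is divisible by 6. Conversely L is generated over Q by √65 and ∛533, so [L:Q] ≤ 2·3 = 6. Therefore [Q(√65, ∛533) : Q] = 6.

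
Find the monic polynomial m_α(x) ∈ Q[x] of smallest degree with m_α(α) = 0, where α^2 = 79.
m_α(x) = x^2 - 79

α satisfies α^2 - 79 = 0, so x^2 - 79 annihilates α. Since d = 79 is squarefree and ≠ 1, it is not a perfect square in Q, so x^2 - 79 has no rational root and is therefore irreducible over Q (a degree-2 polynomial over a field is irreducible iff it has no root). Hence m_α(x) = x^2 - 79.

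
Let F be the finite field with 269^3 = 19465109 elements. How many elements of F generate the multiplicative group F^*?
There are φ(19465108) = 8553600 primitive elements

F_q^* is cyclic of order q - 1 = 19465108. A cyclic group of order m has exactly φ(m) generators. Here m = 19465108 = 2^2 · 13 · 37 · 67 · 151, so the number of primitive elements is φ(19465108) = 8553600.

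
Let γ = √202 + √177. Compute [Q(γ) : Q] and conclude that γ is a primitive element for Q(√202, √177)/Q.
[Q(γ) : Q] = 4 (equivalently, Q(γ) = Q(√202, √177))

Obviously Q(γ) ⊆ Q(√202, √177), and [Q(√202, √177):Q] = 4 (since 202, 177 are distinct squarefree integers > 1 with 35754 not a perfect square). To show equality we compute the minimal polynomial of γ. From γ = √202 + √177: γ^2 = 202 + 2√(35754) + 177 = 379 + 2√(35754), so γ^2 - 379 = 2√(35754); squaring, (γ^2 - 379)^2 = 4·35754, i.e. γ^4 - 758γ^2 + 143641 - 143016 = 0, i.e. γ^4 - 758γ^2 + 625 = 0. So γ is a root of x^4 - 758x^2 + 625. This polynomial is irreducible over Q: it has no rational root (each ±√202 ± √177 is irrational), and any factorization into two quadratics over Q would force √(35754) ∈ Q (pairing opposite roots) or √202, √177 ∈ Q (other pairings), all impossible. Hence [Q(γ):Q] = 4 = [Q(√202, √177):Q], so Q(γ) = Q(√202, √177).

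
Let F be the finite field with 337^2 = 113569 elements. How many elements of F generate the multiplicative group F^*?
There are φ(113568) = 29952 primitive elements

F_q^* is cyclic of order q - 1 = 113568. A cyclic group of order m has exactly φ(m) generators. Here m = 113568 = 2^5 · 3 · 7 · 13^2, so the number of primitive elements is φ(113568) = 29952.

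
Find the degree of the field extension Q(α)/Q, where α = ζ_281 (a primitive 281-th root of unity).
[Q(α):Q] = 280

The minimal polynomial of ζ_281 over Q is the 281-th cyclotomic polynomial Φ_281(x), which is irreducible over Q and has degree φ(281) = 280. Hence [Q(α):Q] = φ(281) = 280.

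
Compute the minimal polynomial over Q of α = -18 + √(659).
m_α(x) = x^2 + 36x - 335

From α + 18 = √(659), squaring gives (α + 18)^2 = 659, i.e. α^2 + 36α + 324 = 659, so α^2 + 36α - 335 = 0. The discriminant of x^2 + 36x - 335 is (36)^2 - 4·(-335) = 1296 + 1340 = 2636, and 4·(659) is not a perfect square in Q since 659 is squarefree and ≠ 1. Hence x^2 + 36x - 335 is irreducible over Q and is the minimal polynomial of α.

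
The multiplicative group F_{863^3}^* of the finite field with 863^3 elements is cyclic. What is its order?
|F_{863^3}^*| = 642735646

F_{863^3} has 863^3 = 642735647 elements; its multiplicative group consists of all nonzero elements, so |F_{863^3}^*| = 642735647 - 1 = 642735646. (It is cyclic since any finite subgroup of the multiplicative group of a field is cyclic.)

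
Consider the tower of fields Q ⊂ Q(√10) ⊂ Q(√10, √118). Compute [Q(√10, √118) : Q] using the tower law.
[Q(√10, √118) : Q] = 4

[Q(√10):Q] = 2 (min poly x^2 - 10, irreducible since 10 is squarefree > 1). For the top step, suppose √118 ∈ Q(√10), say √118 = c + d√10 with c, d ∈ Q. Squaring: 118 = c^2 + 10d^2 + 2cd√10. Since √10 ∉ Q this forces 2cd = 0. If d = 0 then √118 = c ∈ Q, contradicting 118 squarefree > 1. If c = 0 then 118 = 10d^2, so 10·118 = (10d)^2 is a perfect square in Q — but 10·118 = 1180 is not a perfect square (since 10 and 118 are distinct squarefree integers). Contradiction. Hence √118 ∉ Q(√10), so x^2 - 118 stays irreducible over Q(√10) and [Q(√10, √118) : Q(√10)] = 2. By the tower law, [Q(√10, √118) : Q] = 2 · 2 = 4.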